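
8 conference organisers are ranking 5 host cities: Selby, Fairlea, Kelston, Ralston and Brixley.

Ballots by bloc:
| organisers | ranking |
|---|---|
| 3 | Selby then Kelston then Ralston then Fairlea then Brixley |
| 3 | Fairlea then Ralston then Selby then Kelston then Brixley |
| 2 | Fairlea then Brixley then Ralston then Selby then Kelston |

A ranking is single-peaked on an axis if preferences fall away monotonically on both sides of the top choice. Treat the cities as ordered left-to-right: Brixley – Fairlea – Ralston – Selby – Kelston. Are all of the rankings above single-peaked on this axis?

yes

Axis positions: Brixley=1, Fairlea=2, Ralston=3, Selby=4, Kelston=5.
Bloc 1 (peak Selby at position 4): ranking walks positions 4-5-3-2-1, expanding outward from the peak — single-peaked.
Bloc 2 (peak Fairlea at position 2): ranking walks positions 2-3-4-5-1, expanding outward from the peak — single-peaked.
Bloc 3 (peak Fairlea at position 2): ranking walks positions 2-1-3-4-5, expanding outward from the peak — single-peaked.
Every ranking is single-peaked on this axis.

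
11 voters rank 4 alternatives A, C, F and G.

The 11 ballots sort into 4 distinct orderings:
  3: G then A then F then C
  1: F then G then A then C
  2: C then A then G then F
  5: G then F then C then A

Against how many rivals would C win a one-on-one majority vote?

C against each rival (11 voters):
C vs A: C is ranked higher on 2+5 = 7 ballots, A on 4. C wins 7–4.
C vs F: F, 9–2.
C vs G: C preferred on 2 ballots; G wins 9–2.
C beats A; loses to F, G — 1 pairwise win.

1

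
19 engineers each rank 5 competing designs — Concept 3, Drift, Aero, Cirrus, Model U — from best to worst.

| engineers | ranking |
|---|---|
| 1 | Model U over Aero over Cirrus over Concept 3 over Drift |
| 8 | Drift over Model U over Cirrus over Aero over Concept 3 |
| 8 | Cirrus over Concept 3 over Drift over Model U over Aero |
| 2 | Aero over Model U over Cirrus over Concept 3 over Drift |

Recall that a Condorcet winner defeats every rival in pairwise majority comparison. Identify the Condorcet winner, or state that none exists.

none

Head-to-head results (19 engineers):
Concept 3–Drift: Concept 3 11–8.
Concept 3 vs Aero: Concept 3 is ranked higher on 8 ballots, Aero on 11. Aero wins 11–8.
Concept 3 vs Cirrus: 0 for Concept 3, 19 for Cirrus — Cirrus by 19–0.
Concept 3–Model U: Model U 11–8.
Drift–Aero: Drift 16–3.
Drift vs Cirrus: Drift is ranked higher on 8 ballots, Cirrus on 11. Cirrus wins 11–8.
Drift–Model U: Drift 16–3.
Aero–Cirrus: Cirrus 16–3.
Aero vs Model U: 2 to 17, Model U.
Cirrus vs Model U: Cirrus is ranked higher on 8 ballots, Model U on 11. Model U wins 11–8.
No design is unbeaten: Concept 3 loses to Aero; Drift loses to Concept 3; Aero loses to Drift; Cirrus loses to Model U; Model U loses to Drift. In particular Concept 3 → Drift → Aero → Concept 3 is a majority cycle — no Condorcet winner exists.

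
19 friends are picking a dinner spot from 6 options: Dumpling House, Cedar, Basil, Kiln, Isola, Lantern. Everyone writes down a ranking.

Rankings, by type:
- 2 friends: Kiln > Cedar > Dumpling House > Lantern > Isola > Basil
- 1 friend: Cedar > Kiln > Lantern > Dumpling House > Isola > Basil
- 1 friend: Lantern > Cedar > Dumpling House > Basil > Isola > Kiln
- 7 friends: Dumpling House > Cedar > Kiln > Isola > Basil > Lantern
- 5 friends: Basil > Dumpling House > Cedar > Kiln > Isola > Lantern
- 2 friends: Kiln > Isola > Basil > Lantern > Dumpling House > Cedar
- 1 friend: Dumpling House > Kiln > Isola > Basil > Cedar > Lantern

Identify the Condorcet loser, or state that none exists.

Lantern

Pairwise majorities:
Dumpling House vs Cedar: 7+5+2+1 = 15 for Dumpling House, 4 for Cedar — Dumpling House by 15–4.
Dumpling House vs Basil: Dumpling House preferred on 2+1+1+7+1 = 12 ballots; Dumpling House wins 12–7.
Dumpling House vs Kiln: Dumpling House is ranked higher on 1+7+5+1 = 14 ballots, Kiln on 5. Dumpling House wins 14–5.
Dumpling House vs Isola: Dumpling House is ranked higher on 2+1+1+7+5+1 = 17 ballots, Isola on 2. Dumpling House wins 17–2.
Dumpling House vs Lantern: 2+7+5+1 = 15 for Dumpling House, 4 for Lantern — Dumpling House by 15–4.
Cedar vs Basil: Cedar wins 11–8.
Cedar vs Kiln: Cedar preferred on 1+1+7+5 = 14 ballots; Cedar wins 14–5.
Cedar vs Isola: Cedar wins 16–3.
Cedar vs Lantern: Cedar, 16–3.
Basil vs Kiln: Kiln wins 13–6.
Basil vs Isola: Isola, 13–6.
Basil vs Lantern: Basil wins 15–4.
Kiln vs Isola: Kiln is ranked higher on 2+1+7+5+2+1 = 18 ballots, Isola on 1. Kiln wins 18–1.
Kiln vs Lantern: 18 to 1, Kiln.
Isola vs Lantern: Isola preferred on 7+5+2+1 = 15 ballots; Isola wins 15–4.
Lantern is beaten in every head-to-head and is the Condorcet loser.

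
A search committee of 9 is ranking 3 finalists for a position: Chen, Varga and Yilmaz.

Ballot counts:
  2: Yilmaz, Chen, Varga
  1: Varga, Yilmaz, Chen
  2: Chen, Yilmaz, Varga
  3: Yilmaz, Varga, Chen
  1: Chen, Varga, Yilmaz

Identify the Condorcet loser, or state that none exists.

Varga

Head-to-head results (9 committee members):
Chen vs Varga: Chen, 5–4.
Chen vs Yilmaz: 3 to 6, Yilmaz.
Varga–Yilmaz: Yilmaz 7–2.
Varga loses to every other candidate — it is the Condorcet loser.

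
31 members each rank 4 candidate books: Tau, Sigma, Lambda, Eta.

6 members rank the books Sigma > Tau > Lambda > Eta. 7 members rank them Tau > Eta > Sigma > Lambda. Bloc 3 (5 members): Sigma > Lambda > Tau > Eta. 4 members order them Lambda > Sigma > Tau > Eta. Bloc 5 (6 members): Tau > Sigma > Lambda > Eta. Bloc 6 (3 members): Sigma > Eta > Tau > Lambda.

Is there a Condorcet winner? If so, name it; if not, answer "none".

Sigma

Check each pair by majority over 31 ballots:
Tau–Sigma: Sigma 18–13.
Tau vs Lambda: Tau, 22–9.
Tau vs Eta: Tau, 28–3.
Sigma–Lambda: Sigma 27–4.
Sigma–Eta: Sigma 24–7.
Lambda–Eta: Lambda 21–10.
Sigma wins every pairwise contest, so Sigma is the Condorcet winner.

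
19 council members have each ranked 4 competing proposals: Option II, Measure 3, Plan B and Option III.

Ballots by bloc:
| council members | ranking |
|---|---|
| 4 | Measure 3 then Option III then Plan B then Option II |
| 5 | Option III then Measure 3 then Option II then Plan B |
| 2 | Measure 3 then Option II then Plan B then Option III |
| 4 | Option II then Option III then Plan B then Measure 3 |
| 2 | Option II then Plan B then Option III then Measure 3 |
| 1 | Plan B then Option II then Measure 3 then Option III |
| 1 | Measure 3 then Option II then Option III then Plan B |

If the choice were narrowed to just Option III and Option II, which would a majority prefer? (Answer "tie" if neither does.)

Option II

Ballots ranking Option III above Option II: 4 + 5 = 9.
Ballots ranking Option II above Option III: 19 − 9 = 10.
Option II wins the head-to-head 10–9.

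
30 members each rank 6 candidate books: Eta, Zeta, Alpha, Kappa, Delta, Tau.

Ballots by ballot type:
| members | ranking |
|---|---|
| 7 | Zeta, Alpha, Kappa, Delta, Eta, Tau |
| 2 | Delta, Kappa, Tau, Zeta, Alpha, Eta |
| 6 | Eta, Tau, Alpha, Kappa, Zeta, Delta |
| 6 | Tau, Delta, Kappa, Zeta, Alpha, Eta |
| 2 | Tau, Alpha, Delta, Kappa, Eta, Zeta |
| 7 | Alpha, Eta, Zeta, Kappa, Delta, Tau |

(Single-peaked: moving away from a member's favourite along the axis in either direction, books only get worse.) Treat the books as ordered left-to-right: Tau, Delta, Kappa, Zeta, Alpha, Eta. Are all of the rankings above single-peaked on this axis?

no

Axis positions: Tau=1, Delta=2, Kappa=3, Zeta=4, Alpha=5, Eta=6.
Ballot type 1 (peak Zeta at position 4): ranking walks positions 4-5-3-2-6-1, expanding outward from the peak — single-peaked.
Ballot type 2 (peak Delta at position 2): ranking walks positions 2-3-1-4-5-6, expanding outward from the peak — single-peaked.
Ballot type 3: ranking walks positions 6-1-5-3-4-2; Tau is ranked above Alpha even though Alpha lies between Tau and the peak Eta on the axis — preferences dip and rise again. Not single-peaked.
Ballot type 4 (peak Tau at position 1): ranking walks positions 1-2-3-4-5-6, expanding outward from the peak — single-peaked.
Ballot type 5: ranking walks positions 1-5-2-3-6-4; Alpha is ranked above Delta even though Delta lies between Alpha and the peak Tau on the axis — preferences dip and rise again. Not single-peaked.
Ballot type 6 (peak Alpha at position 5): ranking walks positions 5-6-4-3-2-1, expanding outward from the peak — single-peaked.
Ballot type 3 violates single-peakedness, so the profile is not single-peaked on this axis.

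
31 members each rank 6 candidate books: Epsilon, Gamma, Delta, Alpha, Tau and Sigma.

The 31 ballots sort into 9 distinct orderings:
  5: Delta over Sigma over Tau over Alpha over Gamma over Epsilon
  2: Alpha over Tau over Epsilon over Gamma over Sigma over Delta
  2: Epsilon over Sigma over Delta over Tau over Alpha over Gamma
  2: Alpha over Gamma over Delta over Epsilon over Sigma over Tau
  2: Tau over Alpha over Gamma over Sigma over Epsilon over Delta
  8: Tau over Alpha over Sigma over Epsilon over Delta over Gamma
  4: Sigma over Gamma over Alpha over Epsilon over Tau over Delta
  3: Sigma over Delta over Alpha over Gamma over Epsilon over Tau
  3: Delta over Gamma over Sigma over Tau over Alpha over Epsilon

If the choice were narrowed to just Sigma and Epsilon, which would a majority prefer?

Sigma

Ballots ranking Sigma above Epsilon: 5 + 2 + 8 + 4 + 3 + 3 = 25.
Ballots ranking Epsilon above Sigma: 31 − 25 = 6.
Sigma wins the head-to-head 25–6.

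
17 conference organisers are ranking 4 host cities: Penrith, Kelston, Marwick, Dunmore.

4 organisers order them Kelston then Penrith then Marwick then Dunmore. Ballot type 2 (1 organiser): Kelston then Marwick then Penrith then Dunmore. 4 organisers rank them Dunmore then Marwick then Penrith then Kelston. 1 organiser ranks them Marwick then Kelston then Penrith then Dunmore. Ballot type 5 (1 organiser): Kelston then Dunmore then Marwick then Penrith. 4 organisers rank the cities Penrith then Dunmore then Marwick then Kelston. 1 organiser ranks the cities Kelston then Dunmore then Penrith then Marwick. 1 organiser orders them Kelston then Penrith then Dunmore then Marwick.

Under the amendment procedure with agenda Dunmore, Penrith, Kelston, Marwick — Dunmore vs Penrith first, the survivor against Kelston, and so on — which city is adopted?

Marwick

Round 1: Dunmore vs Penrith — 6–11, Penrith advances.
Round 2: Penrith vs Kelston — 8–9, Kelston advances.
Round 3: Kelston vs Marwick — 8–9, Marwick advances.
Marwick survives the agenda.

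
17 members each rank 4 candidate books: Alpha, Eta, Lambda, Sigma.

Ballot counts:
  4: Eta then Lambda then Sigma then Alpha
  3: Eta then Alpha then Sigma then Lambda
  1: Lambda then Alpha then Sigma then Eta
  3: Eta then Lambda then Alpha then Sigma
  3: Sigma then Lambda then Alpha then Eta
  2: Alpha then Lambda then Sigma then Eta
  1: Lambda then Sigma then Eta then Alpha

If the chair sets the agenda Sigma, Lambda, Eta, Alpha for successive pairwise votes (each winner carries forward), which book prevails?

Eta

Round 1: Sigma vs Lambda — 6–11, Lambda advances.
Round 2: Lambda vs Eta — 7–10, Eta advances.
Round 3: Eta vs Alpha — 11–6, Eta advances.
The agenda winner is Eta.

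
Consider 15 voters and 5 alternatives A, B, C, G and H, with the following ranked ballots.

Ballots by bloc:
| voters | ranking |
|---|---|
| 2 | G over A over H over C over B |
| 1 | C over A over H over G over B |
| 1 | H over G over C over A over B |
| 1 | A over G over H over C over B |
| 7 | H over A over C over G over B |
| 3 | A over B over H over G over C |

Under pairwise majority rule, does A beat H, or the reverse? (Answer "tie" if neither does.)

H

Ballots ranking A above H: 2 + 1 + 1 + 3 = 7.
Ballots ranking H above A: 15 − 7 = 8.
H wins the head-to-head 8–7.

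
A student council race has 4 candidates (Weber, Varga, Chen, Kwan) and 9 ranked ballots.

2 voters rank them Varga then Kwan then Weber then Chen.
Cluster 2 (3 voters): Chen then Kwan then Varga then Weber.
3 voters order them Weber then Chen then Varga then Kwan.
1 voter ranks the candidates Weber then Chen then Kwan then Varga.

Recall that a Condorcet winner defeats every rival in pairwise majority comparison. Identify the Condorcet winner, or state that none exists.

Head-to-head results (9 voters):
Weber vs Varga: Weber is ranked higher on 3+1 = 4 ballots, Varga on 5. Varga wins 5–4.
Weber vs Chen: 2+3+1 = 6 for Weber, 3 for Chen — Weber by 6–3.
Weber vs Kwan: Weber preferred on 3+1 = 4 ballots; Kwan wins 5–4.
Varga vs Chen: Varga is ranked higher on 2 ballots, Chen on 7. Chen wins 7–2.
Varga vs Kwan: Varga preferred on 2+3 = 5 ballots; Varga wins 5–4.
Chen vs Kwan: Chen preferred on 3+3+1 = 7 ballots; Chen wins 7–2.
No candidate is unbeaten: Weber loses to Varga; Varga loses to Chen; Chen loses to Weber; Kwan loses to Varga. In particular Weber → Chen → Varga → Weber is a majority cycle — no Condorcet winner exists.

none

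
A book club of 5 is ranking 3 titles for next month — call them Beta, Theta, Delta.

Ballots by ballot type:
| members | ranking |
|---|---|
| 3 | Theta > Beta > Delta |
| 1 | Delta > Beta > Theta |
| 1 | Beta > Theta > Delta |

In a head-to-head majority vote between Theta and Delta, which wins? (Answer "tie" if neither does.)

Theta

Ballots ranking Theta above Delta: 3 + 1 = 4.
Ballots ranking Delta above Theta: 5 − 4 = 1.
Theta wins the head-to-head 4–1.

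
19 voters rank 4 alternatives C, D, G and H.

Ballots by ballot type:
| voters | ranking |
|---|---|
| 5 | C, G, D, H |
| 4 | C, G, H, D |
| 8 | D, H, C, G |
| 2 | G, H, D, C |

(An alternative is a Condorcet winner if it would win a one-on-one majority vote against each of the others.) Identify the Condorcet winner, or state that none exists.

Head-to-head results (19 voters):
C vs D: D wins 10–9.
C vs G: C, 17–2.
C–H: H 10–9.
D–G: G 11–8.
D vs H: D, 13–6.
G vs H: G wins 11–8.
Every alternative loses at least once (C loses to D; D loses to G; G loses to C; H loses to D). The majority relation contains the cycle C → G → D → C, so there is no Condorcet winner.

none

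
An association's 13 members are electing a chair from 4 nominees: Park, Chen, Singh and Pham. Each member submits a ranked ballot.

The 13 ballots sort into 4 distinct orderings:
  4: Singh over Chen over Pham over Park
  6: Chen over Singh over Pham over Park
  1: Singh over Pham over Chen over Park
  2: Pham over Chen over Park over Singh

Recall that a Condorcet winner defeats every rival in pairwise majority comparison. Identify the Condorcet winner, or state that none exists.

Chen

Check each pair by majority over 13 ballots:
Park–Chen: Chen 13–0.
Park vs Singh: Singh, 11–2.
Park vs Pham: Pham, 13–0.
Chen–Singh: Chen 8–5.
Chen vs Pham: Chen, 10–3.
Singh vs Pham: Singh wins 11–2.
Chen defeats every rival head-to-head and is the Condorcet winner.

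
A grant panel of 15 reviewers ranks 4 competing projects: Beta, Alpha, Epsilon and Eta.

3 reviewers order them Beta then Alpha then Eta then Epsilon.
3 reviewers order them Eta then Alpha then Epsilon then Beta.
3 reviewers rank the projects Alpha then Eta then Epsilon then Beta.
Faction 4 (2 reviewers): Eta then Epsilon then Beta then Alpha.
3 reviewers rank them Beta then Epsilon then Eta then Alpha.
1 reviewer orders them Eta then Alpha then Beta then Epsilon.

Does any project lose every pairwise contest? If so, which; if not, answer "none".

none

Head-to-head results (15 reviewers):
Beta vs Alpha: 8 to 7, Beta.
Beta vs Epsilon: Epsilon, 8–7.
Beta vs Eta: Eta, 9–6.
Alpha–Epsilon: Alpha 10–5.
Alpha–Eta: Eta 9–6.
Epsilon–Eta: Eta 12–3.
No project is winless: Beta beats Alpha; Alpha beats Epsilon; Epsilon beats Beta; Eta beats Beta. There is no Condorcet loser.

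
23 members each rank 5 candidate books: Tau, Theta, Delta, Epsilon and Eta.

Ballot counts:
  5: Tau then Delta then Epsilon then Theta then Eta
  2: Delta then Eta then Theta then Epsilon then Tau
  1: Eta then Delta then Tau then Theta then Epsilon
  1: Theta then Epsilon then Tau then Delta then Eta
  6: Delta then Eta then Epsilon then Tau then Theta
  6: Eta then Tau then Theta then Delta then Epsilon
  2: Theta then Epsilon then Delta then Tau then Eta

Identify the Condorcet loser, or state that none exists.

Pairwise majorities:
Tau–Theta: Tau 18–5.
Tau–Delta: Tau 12–11.
Tau vs Epsilon: Tau is ranked higher on 5+1+6 = 12 ballots, Epsilon on 11. Tau wins 12–11.
Tau vs Eta: Tau preferred on 5+1+2 = 8 ballots; Eta wins 15–8.
Theta–Delta: Delta 14–9.
Theta vs Epsilon: Theta preferred on 2+1+1+6+2 = 12 ballots; Theta wins 12–11.
Theta vs Eta: Eta wins 15–8.
Delta vs Epsilon: Delta, 20–3.
Delta vs Eta: Delta, 16–7.
Epsilon vs Eta: 8 to 15, Eta.
Only Epsilon has no wins; Epsilon is the Condorcet loser.

Epsilon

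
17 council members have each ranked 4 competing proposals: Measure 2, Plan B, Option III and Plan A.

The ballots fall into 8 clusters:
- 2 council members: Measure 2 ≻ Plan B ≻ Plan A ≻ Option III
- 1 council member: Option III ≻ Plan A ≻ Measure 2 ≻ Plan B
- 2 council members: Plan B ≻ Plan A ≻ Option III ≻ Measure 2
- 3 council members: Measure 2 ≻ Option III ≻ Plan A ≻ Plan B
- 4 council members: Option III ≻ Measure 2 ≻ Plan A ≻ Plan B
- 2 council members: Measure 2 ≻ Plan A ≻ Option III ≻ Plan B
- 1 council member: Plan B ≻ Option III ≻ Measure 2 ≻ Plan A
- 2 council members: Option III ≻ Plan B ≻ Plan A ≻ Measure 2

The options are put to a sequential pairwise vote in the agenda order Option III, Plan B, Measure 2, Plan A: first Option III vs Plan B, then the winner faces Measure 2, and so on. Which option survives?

Option III

Round 1: Option III vs Plan B — 12–5, Option III advances.
Round 2: Option III vs Measure 2 — 10–7, Option III advances.
Round 3: Option III vs Plan A — 11–6, Option III advances.
Option III survives the agenda.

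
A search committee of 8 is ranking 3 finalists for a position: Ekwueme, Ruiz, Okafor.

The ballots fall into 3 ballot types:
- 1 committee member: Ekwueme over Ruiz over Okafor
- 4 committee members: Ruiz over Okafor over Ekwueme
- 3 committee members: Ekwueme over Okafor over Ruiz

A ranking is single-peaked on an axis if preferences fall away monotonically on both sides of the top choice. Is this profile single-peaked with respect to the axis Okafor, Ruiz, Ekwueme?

Axis positions: Okafor=1, Ruiz=2, Ekwueme=3.
Ballot type 1 (peak Ekwueme at position 3): ranking walks positions 3-2-1, expanding outward from the peak — single-peaked.
Ballot type 2 (peak Ruiz at position 2): ranking walks positions 2-1-3, expanding outward from the peak — single-peaked.
Ballot type 3: ranking walks positions 3-1-2; Okafor is ranked above Ruiz even though Ruiz lies between Okafor and the peak Ekwueme on the axis — preferences dip and rise again. Not single-peaked.
Ballot type 3 violates single-peakedness, so the profile is not single-peaked on this axis.

no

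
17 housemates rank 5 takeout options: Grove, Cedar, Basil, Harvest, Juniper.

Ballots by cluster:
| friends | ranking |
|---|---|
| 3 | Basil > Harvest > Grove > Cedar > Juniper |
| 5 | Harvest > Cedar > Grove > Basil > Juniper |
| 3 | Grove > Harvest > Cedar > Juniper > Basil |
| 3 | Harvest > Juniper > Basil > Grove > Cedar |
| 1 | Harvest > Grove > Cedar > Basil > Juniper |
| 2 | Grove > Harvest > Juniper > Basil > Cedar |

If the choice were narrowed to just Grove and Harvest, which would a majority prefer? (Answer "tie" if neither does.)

Ballots ranking Grove above Harvest: 3 + 2 = 5.
Ballots ranking Harvest above Grove: 17 − 5 = 12.
Harvest wins the head-to-head 12–5.

Harvest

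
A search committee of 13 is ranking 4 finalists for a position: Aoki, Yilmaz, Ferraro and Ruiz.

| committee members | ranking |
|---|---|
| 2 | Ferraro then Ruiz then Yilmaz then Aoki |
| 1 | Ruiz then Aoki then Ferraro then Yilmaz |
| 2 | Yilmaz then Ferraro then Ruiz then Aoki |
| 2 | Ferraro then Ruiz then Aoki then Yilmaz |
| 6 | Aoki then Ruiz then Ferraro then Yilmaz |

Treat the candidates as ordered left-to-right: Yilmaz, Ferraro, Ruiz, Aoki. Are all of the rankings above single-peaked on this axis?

yes

Axis positions: Yilmaz=1, Ferraro=2, Ruiz=3, Aoki=4.
Ballot type 1 (peak Ferraro at position 2): ranking walks positions 2-3-1-4, expanding outward from the peak — single-peaked.
Ballot type 2 (peak Ruiz at position 3): ranking walks positions 3-4-2-1, expanding outward from the peak — single-peaked.
Ballot type 3 (peak Yilmaz at position 1): ranking walks positions 1-2-3-4, expanding outward from the peak — single-peaked.
Ballot type 4 (peak Ferraro at position 2): ranking walks positions 2-3-4-1, expanding outward from the peak — single-peaked.
Ballot type 5 (peak Aoki at position 4): ranking walks positions 4-3-2-1, expanding outward from the peak — single-peaked.
Every ranking is single-peaked on this axis.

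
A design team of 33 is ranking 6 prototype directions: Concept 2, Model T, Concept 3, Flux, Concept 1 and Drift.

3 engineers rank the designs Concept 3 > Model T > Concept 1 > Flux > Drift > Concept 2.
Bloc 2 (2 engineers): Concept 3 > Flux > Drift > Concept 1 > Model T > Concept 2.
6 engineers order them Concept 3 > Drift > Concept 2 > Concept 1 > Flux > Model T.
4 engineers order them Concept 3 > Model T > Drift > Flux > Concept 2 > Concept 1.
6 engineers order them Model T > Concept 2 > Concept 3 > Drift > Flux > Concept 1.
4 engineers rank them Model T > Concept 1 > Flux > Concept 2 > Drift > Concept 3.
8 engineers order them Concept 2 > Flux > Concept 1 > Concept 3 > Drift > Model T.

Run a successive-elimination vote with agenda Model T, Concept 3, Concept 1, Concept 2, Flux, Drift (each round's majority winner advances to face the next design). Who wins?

Concept 2

Round 1: Model T vs Concept 3 — 10–23, Concept 3 advances.
Round 2: Concept 3 vs Concept 1 — 21–12, Concept 3 advances.
Round 3: Concept 3 vs Concept 2 — 15–18, Concept 2 advances.
Round 4: Concept 2 vs Flux — 20–13, Concept 2 advances.
Round 5: Concept 2 vs Drift — 18–15, Concept 2 advances.
Concept 2 survives the agenda.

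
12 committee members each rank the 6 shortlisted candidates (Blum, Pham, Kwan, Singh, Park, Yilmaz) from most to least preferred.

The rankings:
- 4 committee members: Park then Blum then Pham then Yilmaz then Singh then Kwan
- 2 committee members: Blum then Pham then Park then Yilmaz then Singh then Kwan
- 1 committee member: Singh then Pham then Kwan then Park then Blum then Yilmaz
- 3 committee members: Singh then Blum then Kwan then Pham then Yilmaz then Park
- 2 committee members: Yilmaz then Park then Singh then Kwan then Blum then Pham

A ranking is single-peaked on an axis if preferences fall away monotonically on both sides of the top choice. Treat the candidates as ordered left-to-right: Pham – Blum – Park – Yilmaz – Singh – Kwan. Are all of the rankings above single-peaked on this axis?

Axis positions: Pham=1, Blum=2, Park=3, Yilmaz=4, Singh=5, Kwan=6.
Bloc 1 (peak Park at position 3): ranking walks positions 3-2-1-4-5-6, expanding outward from the peak — single-peaked.
Bloc 2 (peak Blum at position 2): ranking walks positions 2-1-3-4-5-6, expanding outward from the peak — single-peaked.
Bloc 3: ranking walks positions 5-1-6-3-2-4; Pham is ranked above Yilmaz even though Yilmaz lies between Pham and the peak Singh on the axis — preferences dip and rise again. Not single-peaked.
Bloc 4: ranking walks positions 5-2-6-1-4-3; Blum is ranked above Yilmaz even though Yilmaz lies between Blum and the peak Singh on the axis — preferences dip and rise again. Not single-peaked.
Bloc 5 (peak Yilmaz at position 4): ranking walks positions 4-3-5-6-2-1, expanding outward from the peak — single-peaked.
Bloc 3 violates single-peakedness, so the profile is not single-peaked on this axis.

no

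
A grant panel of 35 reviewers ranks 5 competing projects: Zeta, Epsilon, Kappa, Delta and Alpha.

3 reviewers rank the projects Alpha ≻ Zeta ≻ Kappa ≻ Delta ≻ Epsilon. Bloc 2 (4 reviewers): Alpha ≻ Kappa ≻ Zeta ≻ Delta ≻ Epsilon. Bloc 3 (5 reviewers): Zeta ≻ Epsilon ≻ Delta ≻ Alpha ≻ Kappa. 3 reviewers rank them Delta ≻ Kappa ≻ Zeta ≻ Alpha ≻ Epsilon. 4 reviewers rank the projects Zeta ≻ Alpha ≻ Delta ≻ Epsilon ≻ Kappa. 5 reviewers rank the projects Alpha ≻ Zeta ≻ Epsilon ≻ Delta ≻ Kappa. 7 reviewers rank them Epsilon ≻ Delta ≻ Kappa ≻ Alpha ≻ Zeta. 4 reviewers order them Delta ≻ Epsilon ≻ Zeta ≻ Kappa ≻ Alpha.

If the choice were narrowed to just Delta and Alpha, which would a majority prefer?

Ballots ranking Delta above Alpha: 5 + 3 + 7 + 4 = 19.
Ballots ranking Alpha above Delta: 35 − 19 = 16.
Delta wins the head-to-head 19–16.

Delta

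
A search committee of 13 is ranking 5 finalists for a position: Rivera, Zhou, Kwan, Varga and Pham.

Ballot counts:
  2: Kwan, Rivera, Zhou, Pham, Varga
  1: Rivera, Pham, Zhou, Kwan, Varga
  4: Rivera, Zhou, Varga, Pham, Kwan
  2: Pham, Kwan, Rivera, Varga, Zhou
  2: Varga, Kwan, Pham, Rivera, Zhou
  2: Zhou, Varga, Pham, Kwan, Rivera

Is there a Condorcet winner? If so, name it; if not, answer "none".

none

Head-to-head results (13 committee members):
Rivera vs Zhou: 2+1+4+2+2 = 11 for Rivera, 2 for Zhou — Rivera by 11–2.
Rivera vs Kwan: Rivera preferred on 1+4 = 5 ballots; Kwan wins 8–5.
Rivera vs Varga: Rivera is ranked higher on 2+1+4+2 = 9 ballots, Varga on 4. Rivera wins 9–4.
Rivera vs Pham: 7 to 6, Rivera.
Zhou vs Kwan: Zhou preferred on 1+4+2 = 7 ballots; Zhou wins 7–6.
Zhou vs Varga: 9 to 4, Zhou.
Zhou vs Pham: 8 to 5, Zhou.
Kwan vs Varga: 2+1+2 = 5 for Kwan, 8 for Varga — Varga by 8–5.
Kwan vs Pham: 2+2 = 4 for Kwan, 9 for Pham — Pham by 9–4.
Varga vs Pham: 8 to 5, Varga.
No candidate is unbeaten: Rivera loses to Kwan; Zhou loses to Rivera; Kwan loses to Zhou; Varga loses to Rivera; Pham loses to Rivera. In particular Rivera > Zhou > Kwan > Rivera is a majority cycle — no Condorcet winner exists.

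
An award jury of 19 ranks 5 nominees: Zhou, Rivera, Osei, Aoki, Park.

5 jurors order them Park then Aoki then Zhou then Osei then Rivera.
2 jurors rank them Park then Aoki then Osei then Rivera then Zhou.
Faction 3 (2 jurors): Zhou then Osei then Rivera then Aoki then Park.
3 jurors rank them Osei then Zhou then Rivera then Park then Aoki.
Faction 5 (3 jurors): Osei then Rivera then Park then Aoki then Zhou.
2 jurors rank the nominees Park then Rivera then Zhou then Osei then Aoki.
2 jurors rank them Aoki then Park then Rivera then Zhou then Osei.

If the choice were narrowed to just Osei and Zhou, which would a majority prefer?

Zhou

Ballots ranking Osei above Zhou: 2 + 3 + 3 = 8.
Ballots ranking Zhou above Osei: 19 − 8 = 11.
Zhou wins the head-to-head 11–8.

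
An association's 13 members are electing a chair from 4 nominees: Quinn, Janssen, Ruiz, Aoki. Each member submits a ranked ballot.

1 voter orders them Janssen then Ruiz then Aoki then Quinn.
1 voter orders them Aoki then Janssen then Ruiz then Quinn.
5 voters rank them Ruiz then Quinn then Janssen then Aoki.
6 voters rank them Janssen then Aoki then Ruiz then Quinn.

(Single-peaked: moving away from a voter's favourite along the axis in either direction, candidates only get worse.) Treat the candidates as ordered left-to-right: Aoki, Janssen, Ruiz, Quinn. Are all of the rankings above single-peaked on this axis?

Axis positions: Aoki=1, Janssen=2, Ruiz=3, Quinn=4.
Bloc 1 (peak Janssen at position 2): ranking walks positions 2-3-1-4, expanding outward from the peak — single-peaked.
Bloc 2 (peak Aoki at position 1): ranking walks positions 1-2-3-4, expanding outward from the peak — single-peaked.
Bloc 3 (peak Ruiz at position 3): ranking walks positions 3-4-2-1, expanding outward from the peak — single-peaked.
Bloc 4 (peak Janssen at position 2): ranking walks positions 2-1-3-4, expanding outward from the peak — single-peaked.
Every ranking is single-peaked on this axis.

yes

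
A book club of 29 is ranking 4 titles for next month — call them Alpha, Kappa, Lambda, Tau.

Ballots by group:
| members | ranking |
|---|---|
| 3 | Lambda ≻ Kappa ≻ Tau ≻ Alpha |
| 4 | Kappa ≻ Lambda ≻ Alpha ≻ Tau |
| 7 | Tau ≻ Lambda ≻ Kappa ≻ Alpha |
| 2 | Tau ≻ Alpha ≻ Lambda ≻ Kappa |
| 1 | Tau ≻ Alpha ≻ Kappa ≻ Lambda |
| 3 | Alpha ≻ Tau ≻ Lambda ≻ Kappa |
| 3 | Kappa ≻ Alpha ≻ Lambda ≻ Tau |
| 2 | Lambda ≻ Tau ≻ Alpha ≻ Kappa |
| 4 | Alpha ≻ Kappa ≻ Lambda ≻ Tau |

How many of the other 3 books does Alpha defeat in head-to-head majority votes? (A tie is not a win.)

Alpha against each rival (29 members):
Alpha vs Kappa: 12 to 17, Kappa.
Alpha vs Lambda: Lambda, 16–13.
Alpha vs Tau: Alpha is ranked higher on 4+3+3+4 = 14 ballots, Tau on 15. Tau wins 15–14.
Alpha beats no one; loses to Kappa, Lambda, Tau — 0 pairwise wins.

0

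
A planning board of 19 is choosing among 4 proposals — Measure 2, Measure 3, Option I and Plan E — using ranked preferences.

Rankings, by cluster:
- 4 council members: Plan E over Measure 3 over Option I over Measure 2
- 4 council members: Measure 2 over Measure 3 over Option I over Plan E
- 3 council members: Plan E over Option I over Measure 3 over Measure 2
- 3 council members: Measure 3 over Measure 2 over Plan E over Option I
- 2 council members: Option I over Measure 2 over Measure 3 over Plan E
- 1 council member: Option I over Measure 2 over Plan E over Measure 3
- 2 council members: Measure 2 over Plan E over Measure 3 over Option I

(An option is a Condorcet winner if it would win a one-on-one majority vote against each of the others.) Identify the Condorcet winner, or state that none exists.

Head-to-head results (19 council members):
Measure 2 vs Measure 3: Measure 3, 10–9.
Measure 2 vs Option I: Option I wins 10–9.
Measure 2 vs Plan E: Measure 2 wins 12–7.
Measure 3–Option I: Measure 3 13–6.
Measure 3–Plan E: Plan E 10–9.
Option I–Plan E: Plan E 12–7.
Each option drops at least one matchup (Measure 2 loses to Measure 3; Measure 3 loses to Plan E; Option I loses to Measure 3; Plan E loses to Measure 2); the cycle Measure 2 → Plan E → Measure 3 → Measure 2 rules out a Condorcet winner.

none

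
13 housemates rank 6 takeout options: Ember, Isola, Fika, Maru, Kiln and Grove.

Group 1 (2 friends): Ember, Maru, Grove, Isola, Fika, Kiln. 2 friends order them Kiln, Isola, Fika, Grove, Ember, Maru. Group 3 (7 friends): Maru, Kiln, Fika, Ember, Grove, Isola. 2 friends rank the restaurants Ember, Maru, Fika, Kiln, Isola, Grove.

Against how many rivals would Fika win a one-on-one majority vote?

3

Fika against each rival (13 friends):
Fika vs Ember: Fika, 9–4.
Fika vs Isola: Fika, 9–4.
Fika vs Maru: Maru wins 11–2.
Fika vs Kiln: Fika preferred on 2+2 = 4 ballots; Kiln wins 9–4.
Fika vs Grove: Fika wins 11–2.
Fika beats Ember, Isola, Grove; loses to Maru, Kiln — 3 pairwise wins.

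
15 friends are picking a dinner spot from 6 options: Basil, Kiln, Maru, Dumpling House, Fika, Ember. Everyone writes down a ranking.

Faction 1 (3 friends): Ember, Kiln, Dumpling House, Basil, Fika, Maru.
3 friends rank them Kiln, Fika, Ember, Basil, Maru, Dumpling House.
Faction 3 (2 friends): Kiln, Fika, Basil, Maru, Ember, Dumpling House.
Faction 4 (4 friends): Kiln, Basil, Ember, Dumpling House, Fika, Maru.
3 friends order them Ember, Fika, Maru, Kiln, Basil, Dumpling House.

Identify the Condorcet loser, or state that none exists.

Pairwise majorities:
Basil vs Kiln: 0 for Basil, 15 for Kiln — Kiln by 15–0.
Basil vs Maru: 12 to 3, Basil.
Basil vs Dumpling House: Basil preferred on 3+2+4+3 = 12 ballots; Basil wins 12–3.
Basil vs Fika: Fika, 8–7.
Basil vs Ember: 6 to 9, Ember.
Kiln vs Maru: 3+3+2+4 = 12 for Kiln, 3 for Maru — Kiln by 12–3.
Kiln vs Dumpling House: Kiln preferred on 3+3+2+4+3 = 15 ballots; Kiln wins 15–0.
Kiln vs Fika: Kiln preferred on 3+3+2+4 = 12 ballots; Kiln wins 12–3.
Kiln vs Ember: Kiln wins 9–6.
Maru vs Dumpling House: Maru preferred on 3+2+3 = 8 ballots; Maru wins 8–7.
Maru vs Fika: Fika, 15–0.
Maru vs Ember: 2 for Maru, 13 for Ember — Ember by 13–2.
Dumpling House vs Fika: Dumpling House preferred on 3+4 = 7 ballots; Fika wins 8–7.
Dumpling House vs Ember: 0 for Dumpling House, 15 for Ember — Ember by 15–0.
Fika vs Ember: Ember, 10–5.
Dumpling House is beaten in every head-to-head and is the Condorcet loser.

Dumpling House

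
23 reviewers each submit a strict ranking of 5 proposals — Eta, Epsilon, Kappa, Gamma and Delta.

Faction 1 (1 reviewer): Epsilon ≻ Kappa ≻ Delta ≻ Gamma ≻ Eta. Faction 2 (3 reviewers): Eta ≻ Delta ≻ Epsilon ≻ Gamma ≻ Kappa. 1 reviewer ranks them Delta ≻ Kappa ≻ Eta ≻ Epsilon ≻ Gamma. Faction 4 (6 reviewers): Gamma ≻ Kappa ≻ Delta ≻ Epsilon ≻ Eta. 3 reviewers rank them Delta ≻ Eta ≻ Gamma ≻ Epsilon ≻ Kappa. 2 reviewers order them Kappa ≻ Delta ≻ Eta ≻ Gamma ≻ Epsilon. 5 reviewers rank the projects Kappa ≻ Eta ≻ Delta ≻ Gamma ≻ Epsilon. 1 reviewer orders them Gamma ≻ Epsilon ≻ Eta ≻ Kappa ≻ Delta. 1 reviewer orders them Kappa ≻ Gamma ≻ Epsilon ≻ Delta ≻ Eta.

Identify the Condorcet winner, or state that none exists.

Pairwise majorities:
Eta vs Epsilon: Eta wins 14–9.
Eta vs Kappa: Kappa, 16–7.
Eta–Gamma: Eta 14–9.
Eta vs Delta: Delta, 14–9.
Epsilon–Kappa: Kappa 15–8.
Epsilon vs Gamma: Gamma, 18–5.
Epsilon vs Delta: Delta wins 20–3.
Kappa–Gamma: Gamma 13–10.
Kappa vs Delta: Kappa wins 16–7.
Gamma vs Delta: Delta, 15–8.
Every project loses at least once (Eta loses to Kappa; Epsilon loses to Eta; Kappa loses to Gamma; Gamma loses to Eta; Delta loses to Kappa). The majority relation contains the cycle Eta → Gamma → Kappa → Eta, so there is no Condorcet winner.

none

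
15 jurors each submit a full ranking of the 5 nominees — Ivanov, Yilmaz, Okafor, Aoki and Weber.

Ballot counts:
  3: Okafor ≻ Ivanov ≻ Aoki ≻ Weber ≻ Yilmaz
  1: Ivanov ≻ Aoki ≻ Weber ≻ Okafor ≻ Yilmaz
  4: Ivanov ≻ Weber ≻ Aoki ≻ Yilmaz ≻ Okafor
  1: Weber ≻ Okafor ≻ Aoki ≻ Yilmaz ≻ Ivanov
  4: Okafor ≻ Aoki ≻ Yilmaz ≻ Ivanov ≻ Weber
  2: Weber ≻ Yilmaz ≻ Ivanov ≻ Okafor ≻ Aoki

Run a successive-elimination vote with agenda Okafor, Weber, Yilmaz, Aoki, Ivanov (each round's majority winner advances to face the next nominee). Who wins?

Ivanov

Round 1: Okafor vs Weber — 7–8, Weber advances.
Round 2: Weber vs Yilmaz — 11–4, Weber advances.
Round 3: Weber vs Aoki — 7–8, Aoki advances.
Round 4: Aoki vs Ivanov — 5–10, Ivanov advances.
Ivanov survives the agenda.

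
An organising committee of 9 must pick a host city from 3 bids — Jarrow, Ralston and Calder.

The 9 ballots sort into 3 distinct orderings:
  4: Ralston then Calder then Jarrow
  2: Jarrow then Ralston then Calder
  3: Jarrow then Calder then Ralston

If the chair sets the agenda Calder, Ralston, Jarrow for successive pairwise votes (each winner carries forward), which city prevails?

Round 1: Calder vs Ralston — 3–6, Ralston advances.
Round 2: Ralston vs Jarrow — 4–5, Jarrow advances.
The agenda winner is Jarrow.

Jarrow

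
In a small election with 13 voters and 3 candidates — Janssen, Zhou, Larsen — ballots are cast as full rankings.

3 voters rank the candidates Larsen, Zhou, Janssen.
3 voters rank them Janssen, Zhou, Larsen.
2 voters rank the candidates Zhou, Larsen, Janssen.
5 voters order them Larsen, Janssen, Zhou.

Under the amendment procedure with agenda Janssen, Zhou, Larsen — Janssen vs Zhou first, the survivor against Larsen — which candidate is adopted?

Larsen

Round 1: Janssen vs Zhou — 8–5, Janssen advances.
Round 2: Janssen vs Larsen — 3–10, Larsen advances.
The agenda winner is Larsen.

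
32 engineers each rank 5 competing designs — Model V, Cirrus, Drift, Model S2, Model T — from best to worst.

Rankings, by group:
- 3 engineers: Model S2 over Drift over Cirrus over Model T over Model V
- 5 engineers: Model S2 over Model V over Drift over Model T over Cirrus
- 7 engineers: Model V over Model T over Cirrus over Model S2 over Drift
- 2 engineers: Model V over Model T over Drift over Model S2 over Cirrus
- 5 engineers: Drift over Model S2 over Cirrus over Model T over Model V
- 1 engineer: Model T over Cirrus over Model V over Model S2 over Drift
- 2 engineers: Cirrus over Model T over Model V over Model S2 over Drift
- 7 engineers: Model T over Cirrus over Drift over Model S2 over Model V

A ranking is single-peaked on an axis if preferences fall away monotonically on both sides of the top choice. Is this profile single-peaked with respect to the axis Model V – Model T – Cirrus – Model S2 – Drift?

no

Axis positions: Model V=1, Model T=2, Cirrus=3, Model S2=4, Drift=5.
Group 1 (peak Model S2 at position 4): ranking walks positions 4-5-3-2-1, expanding outward from the peak — single-peaked.
Group 2: ranking walks positions 4-1-5-2-3; Model V is ranked above Cirrus even though Cirrus lies between Model V and the peak Model S2 on the axis — preferences dip and rise again. Not single-peaked.
Group 3 (peak Model V at position 1): ranking walks positions 1-2-3-4-5, expanding outward from the peak — single-peaked.
Group 4: ranking walks positions 1-2-5-4-3; Drift is ranked above Cirrus even though Cirrus lies between Drift and the peak Model V on the axis — preferences dip and rise again. Not single-peaked.
Group 5 (peak Drift at position 5): ranking walks positions 5-4-3-2-1, expanding outward from the peak — single-peaked.
Group 6 (peak Model T at position 2): ranking walks positions 2-3-1-4-5, expanding outward from the peak — single-peaked.
Group 7 (peak Cirrus at position 3): ranking walks positions 3-2-1-4-5, expanding outward from the peak — single-peaked.
Group 8: ranking walks positions 2-3-5-4-1; Drift is ranked above Model S2 even though Model S2 lies between Drift and the peak Model T on the axis — preferences dip and rise again. Not single-peaked.
Group 2 violates single-peakedness, so the profile is not single-peaked on this axis.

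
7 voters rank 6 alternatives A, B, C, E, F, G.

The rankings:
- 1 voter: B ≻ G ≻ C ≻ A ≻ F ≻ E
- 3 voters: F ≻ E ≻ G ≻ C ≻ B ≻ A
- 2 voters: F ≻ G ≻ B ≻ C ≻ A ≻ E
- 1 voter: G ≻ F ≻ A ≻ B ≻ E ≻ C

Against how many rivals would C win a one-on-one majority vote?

C against each rival (7 voters):
C–A: C 6–1.
C vs B: B wins 4–3.
C vs E: E wins 4–3.
C vs F: C is ranked higher on 1 ballot, F on 6. F wins 6–1.
C vs G: 0 for C, 7 for G — G by 7–0.
C beats A; loses to B, E, F, G — 1 pairwise win.

1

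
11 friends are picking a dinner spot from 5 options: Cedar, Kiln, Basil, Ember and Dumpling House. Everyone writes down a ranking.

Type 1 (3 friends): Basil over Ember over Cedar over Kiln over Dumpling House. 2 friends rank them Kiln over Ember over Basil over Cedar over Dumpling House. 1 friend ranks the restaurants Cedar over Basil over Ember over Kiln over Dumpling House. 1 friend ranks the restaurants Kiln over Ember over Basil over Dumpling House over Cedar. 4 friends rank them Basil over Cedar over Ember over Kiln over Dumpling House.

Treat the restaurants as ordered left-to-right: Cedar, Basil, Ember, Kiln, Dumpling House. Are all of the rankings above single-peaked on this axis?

Axis positions: Cedar=1, Basil=2, Ember=3, Kiln=4, Dumpling House=5.
Type 1 (peak Basil at position 2): ranking walks positions 2-3-1-4-5, expanding outward from the peak — single-peaked.
Type 2 (peak Kiln at position 4): ranking walks positions 4-3-2-1-5, expanding outward from the peak — single-peaked.
Type 3 (peak Cedar at position 1): ranking walks positions 1-2-3-4-5, expanding outward from the peak — single-peaked.
Type 4 (peak Kiln at position 4): ranking walks positions 4-3-2-5-1, expanding outward from the peak — single-peaked.
Type 5 (peak Basil at position 2): ranking walks positions 2-1-3-4-5, expanding outward from the peak — single-peaked.
Every ranking is single-peaked on this axis.

yes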